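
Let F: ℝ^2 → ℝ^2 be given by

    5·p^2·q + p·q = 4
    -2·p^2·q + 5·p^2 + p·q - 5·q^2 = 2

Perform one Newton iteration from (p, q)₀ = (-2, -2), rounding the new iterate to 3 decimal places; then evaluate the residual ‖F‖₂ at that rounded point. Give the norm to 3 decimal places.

At (-2, -2): F = (-40.000, 18.000).
Jacobian J = [[10·p·q + q, 5·p^2 + p], [-4·p·q + 10·p + q, -2·p^2 + p - 10·q]].
At the point, J = [[38.000, 18.000], [-38.000, 10.000]] (det J = 1064.000).
Solving J·Δ = −F gives Δ = (0.680, 0.786).
Then the next iterate is (p, q)₁ = (-1.320, -1.214).
Re-evaluating at (-1.320, -1.214): F = (-12.97389, 5.17605), so ‖F‖₂ = 13.968.

13.968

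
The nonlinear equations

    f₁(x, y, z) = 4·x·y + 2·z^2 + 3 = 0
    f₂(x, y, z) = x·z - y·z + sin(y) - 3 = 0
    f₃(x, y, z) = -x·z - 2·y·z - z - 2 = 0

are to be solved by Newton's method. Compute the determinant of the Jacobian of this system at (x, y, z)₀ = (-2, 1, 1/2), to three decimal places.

-29.121

J = [[4·y, 4·x, 4·z], [z, -z + cos(y), x - y], [-z, -2·z, -x - 2·y - 1]].
At the point, J = [[4.000, -8.000, 2.000], [0.500, 0.04030, -3.000], [-0.500, -1.000, -1.000]].
det J = -29.121.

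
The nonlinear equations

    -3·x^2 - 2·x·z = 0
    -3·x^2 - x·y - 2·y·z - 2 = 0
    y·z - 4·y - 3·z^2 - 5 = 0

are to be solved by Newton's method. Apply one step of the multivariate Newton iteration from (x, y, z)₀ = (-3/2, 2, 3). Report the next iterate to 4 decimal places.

At (-3/2, 2, 3): F = (2.2500, -17.7500, -34.0000).
Jacobian J = [[-6·x - 2·z, 0, -2·x], [-6·x - y, -x - 2·z, -2·y], [0, z - 4, y - 6·z]].
At the point, J = [[3.0000, 0.0000, 3.0000], [7.0000, -4.5000, -4.0000], [0.0000, -1.0000, -16.0000]] (det J = 183.0000).
Solving J·Δ = −F gives Δ = (1.3811, 0.0984, -2.1311).
Then the next iterate is (x, y, z)₁ = (-0.1189, 2.0984, 0.8689).

(-0.1189, 2.0984, 0.8689)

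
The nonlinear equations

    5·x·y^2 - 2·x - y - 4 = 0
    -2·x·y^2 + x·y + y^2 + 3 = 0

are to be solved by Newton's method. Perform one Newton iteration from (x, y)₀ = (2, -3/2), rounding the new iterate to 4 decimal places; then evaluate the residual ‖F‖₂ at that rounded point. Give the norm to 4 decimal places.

3.9105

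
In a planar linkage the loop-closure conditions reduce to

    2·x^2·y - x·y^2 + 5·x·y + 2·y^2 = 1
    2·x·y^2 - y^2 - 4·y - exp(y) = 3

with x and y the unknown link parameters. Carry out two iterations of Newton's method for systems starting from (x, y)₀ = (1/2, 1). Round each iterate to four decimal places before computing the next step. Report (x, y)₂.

At (1/2, 1): F = (3.5000, -9.718282).
Jacobian J = [[4·x·y - y^2 + 5·y, 2·x^2 - 2·x·y + 5·x + 4·y], [2·y^2, 4·x·y - 2·y - exp(y) - 4]].
At the point, J = [[6.0000, 6.0000], [2.0000, -6.718282]] (det J = -52.309691).
Solving J·Δ = −F gives Δ = (0.6652, -1.2485).
Then the next iterate is (x, y)₁ = (1.1652, -0.2485).
Round to (1.1652, -0.2485) and repeat: F = (-3.070983, -2.703815), J = [[-2.462461, 8.126486], [0.123505, -5.441179]].
Δ = (-3.1208, -0.5678), so (x, y)₂ = (-1.9556, -0.8163).

(-1.9556, -0.8163)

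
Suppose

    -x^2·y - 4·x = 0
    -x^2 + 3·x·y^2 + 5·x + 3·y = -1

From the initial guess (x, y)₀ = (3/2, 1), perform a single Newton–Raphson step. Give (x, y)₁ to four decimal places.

At (3/2, 1): F = (-8.2500, 13.7500).
Jacobian J = [[-2·x·y - 4, -x^2], [-2·x + 3·y^2 + 5, 6·x·y + 3]].
At the point, J = [[-7.0000, -2.2500], [5.0000, 12.0000]] (det J = -72.7500).
Solving J·Δ = −F gives Δ = (-0.9356, -0.7560).
Then the next iterate is (x, y)₁ = (0.5644, 0.2440).

(0.5644, 0.2440)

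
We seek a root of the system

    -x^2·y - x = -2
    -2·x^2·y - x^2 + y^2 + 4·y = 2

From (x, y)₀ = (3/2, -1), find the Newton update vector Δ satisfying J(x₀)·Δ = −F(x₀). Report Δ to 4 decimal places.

(7.4643, 7.8571)

At (3/2, -1): F = (2.7500, -2.7500).
Jacobian J = [[-2·x·y - 1, -x^2], [-4·x·y - 2·x, -2·x^2 + 2·y + 4]].
At the point, J = [[2.0000, -2.2500], [3.0000, -2.5000]] (det J = 1.7500).
Solving J·Δ = −F gives Δ = (7.4643, 7.8571).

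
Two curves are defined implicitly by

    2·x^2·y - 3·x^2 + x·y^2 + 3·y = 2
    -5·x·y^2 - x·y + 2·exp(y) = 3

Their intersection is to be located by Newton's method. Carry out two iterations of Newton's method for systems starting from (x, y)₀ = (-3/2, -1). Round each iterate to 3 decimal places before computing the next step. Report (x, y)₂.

(-3.559, 4.284)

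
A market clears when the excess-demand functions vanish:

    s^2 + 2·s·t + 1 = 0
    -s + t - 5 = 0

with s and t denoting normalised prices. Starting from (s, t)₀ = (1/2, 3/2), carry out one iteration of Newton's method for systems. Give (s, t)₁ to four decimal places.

At (1/2, 3/2): F = (2.7500, -4.0000).
Jacobian J = [[2·s + 2·t, 2·s], [-1, 1]].
At the point, J = [[4.0000, 1.0000], [-1.0000, 1.0000]] (det J = 5.0000).
Solving J·Δ = −F gives Δ = (-1.3500, 2.6500).
Then the next iterate is (s, t)₁ = (-0.8500, 4.1500).

(-0.8500, 4.1500)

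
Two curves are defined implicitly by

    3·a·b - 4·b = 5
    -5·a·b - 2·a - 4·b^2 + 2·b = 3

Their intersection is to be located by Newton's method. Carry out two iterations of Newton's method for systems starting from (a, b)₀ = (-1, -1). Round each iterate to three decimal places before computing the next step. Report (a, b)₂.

At (-1, -1): F = (2.000, -12.000).
Jacobian J = [[3·b, 3·a - 4], [-5·b - 2, -5·a - 8·b + 2]].
At the point, J = [[-3.000, -7.000], [3.000, 15.000]] (det J = -24.000).
Solving J·Δ = −F gives Δ = (-2.250, 1.250).
Then the next iterate is (a, b)₁ = (-3.250, 0.250).
Round to (-3.250, 0.250) and repeat: F = (-8.43750, 7.81250), J = [[0.750, -13.750], [-3.250, 16.250]].
Δ = (-0.913, -0.663), so (a, b)₂ = (-4.163, -0.413).

(-4.163, -0.413)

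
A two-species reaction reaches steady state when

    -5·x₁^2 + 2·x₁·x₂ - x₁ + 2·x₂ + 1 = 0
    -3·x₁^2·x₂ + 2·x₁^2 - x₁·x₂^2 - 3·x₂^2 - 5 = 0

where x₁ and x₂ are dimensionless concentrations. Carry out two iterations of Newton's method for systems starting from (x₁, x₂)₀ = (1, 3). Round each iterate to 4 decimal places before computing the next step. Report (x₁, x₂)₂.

(0.5920, 0.3872)

At (1, 3): F = (7.0000, -48.0000).
Jacobian J = [[-10·x₁ + 2·x₂ - 1, 2·x₁ + 2], [-6·x₁·x₂ + 4·x₁ - x₂^2, -3·x₁^2 - 2·x₁·x₂ - 6·x₂]].
At the point, J = [[-5.0000, 4.0000], [-23.0000, -27.0000]] (det J = 227.0000).
Solving J·Δ = −F gives Δ = (-0.0132, -1.7665).
Then the next iterate is (x₁, x₂)₁ = (0.9868, 1.2335).
Round to (0.9868, 1.2335) and repeat: F = (0.045764, -12.721908), J = [[-8.4010, 3.9736], [-4.877629, -12.756758]].
Δ = (-0.3948, -0.8463), so (x₁, x₂)₂ = (0.5920, 0.3872).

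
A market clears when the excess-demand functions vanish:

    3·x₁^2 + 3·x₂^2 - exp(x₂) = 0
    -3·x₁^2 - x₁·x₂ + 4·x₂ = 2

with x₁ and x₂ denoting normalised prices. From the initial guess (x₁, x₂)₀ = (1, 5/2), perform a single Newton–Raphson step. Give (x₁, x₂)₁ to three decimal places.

(0.484, 0.204)

At (1, 5/2): F = (9.56751, 2.500).
Jacobian J = [[6·x₁, 6·x₂ - exp(x₂)], [-6·x₁ - x₂, -x₁ + 4]].
At the point, J = [[6.000, 2.81751], [-8.500, 3.000]] (det J = 41.94880).
Solving J·Δ = −F gives Δ = (-0.516, -2.296).
Then the next iterate is (x₁, x₂)₁ = (0.484, 0.204).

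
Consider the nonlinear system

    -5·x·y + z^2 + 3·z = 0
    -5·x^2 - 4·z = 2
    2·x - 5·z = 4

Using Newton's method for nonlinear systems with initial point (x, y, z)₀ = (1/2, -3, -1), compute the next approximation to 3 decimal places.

(0.371, -1.433, -0.652)

At (1/2, -3, -1): F = (5.500, 0.750, 2.000).
Jacobian J = [[-5·y, -5·x, 2·z + 3], [-10·x, 0, -4], [2, 0, -5]].
At the point, J = [[15.000, -2.500, 1.000], [-5.000, 0.000, -4.000], [2.000, 0.000, -5.000]] (det J = 82.500).
Solving J·Δ = −F gives Δ = (-0.129, 1.567, 0.348).
Then the next iterate is (x, y, z)₁ = (0.371, -1.433, -0.652).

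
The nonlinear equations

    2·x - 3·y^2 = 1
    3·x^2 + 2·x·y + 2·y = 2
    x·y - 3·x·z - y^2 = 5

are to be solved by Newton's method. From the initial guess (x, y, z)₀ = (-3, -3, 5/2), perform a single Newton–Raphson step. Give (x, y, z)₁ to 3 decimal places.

(-1.750, -1.250, 1.431)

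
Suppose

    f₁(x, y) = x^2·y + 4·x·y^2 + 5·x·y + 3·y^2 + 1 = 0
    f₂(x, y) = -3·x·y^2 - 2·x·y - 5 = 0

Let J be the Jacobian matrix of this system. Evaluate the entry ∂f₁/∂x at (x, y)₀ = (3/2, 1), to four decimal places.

∂f₁/∂x = 2·x·y + 4·y^2 + 5·y.
At (3/2, 1) this is 12.0000.

12.0000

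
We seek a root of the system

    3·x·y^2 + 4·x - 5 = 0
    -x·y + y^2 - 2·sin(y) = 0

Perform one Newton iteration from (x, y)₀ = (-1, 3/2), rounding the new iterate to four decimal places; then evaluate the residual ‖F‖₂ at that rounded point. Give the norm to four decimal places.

2.5226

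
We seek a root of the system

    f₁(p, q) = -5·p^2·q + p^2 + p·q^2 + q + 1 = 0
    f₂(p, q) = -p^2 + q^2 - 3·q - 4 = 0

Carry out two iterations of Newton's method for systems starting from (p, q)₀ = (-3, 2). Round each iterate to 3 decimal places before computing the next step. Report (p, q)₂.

At (-3, 2): F = (-90.000, -15.000).
Jacobian J = [[-10·p·q + 2·p + q^2, -5·p^2 + 2·p·q + 1], [-2·p, 2·q - 3]].
At the point, J = [[58.000, -56.000], [6.000, 1.000]] (det J = 394.000).
Solving J·Δ = −F gives Δ = (2.360, 0.838).
Then the next iterate is (p, q)₁ = (-0.640, 2.838).
Round to (-0.640, 2.838) and repeat: F = (-6.71934, -4.86936), J = [[24.93744, -4.68064], [1.280, 2.676]].
Δ = (0.561, 1.551), so (p, q)₂ = (-0.079, 4.389).

(-0.079, 4.389)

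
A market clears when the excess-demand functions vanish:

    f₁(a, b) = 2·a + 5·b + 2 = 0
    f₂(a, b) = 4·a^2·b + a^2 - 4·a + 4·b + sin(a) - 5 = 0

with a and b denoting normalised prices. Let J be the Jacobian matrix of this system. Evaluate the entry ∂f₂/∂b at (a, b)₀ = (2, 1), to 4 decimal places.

∂f₂/∂b = 4·a^2 + 4.
At (2, 1) this is 20.0000.

20.0000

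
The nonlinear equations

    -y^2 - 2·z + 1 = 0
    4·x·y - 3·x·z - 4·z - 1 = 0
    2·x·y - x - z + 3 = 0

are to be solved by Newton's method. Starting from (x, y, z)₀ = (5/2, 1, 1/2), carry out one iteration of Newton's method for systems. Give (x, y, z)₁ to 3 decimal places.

At (5/2, 1, 1/2): F = (-1.000, 3.250, 5.000).
Jacobian J = [[0, -2·y, -2], [4·y - 3·z, 4·x, -3·x - 4], [2·y - 1, 2·x, -1]].
At the point, J = [[0.000, -2.000, -2.000], [2.500, 10.000, -11.500], [1.000, 5.000, -1.000]] (det J = 13.000).
Solving J·Δ = −F gives Δ = (-9.885, 0.731, -1.231).
Then the next iterate is (x, y, z)₁ = (-7.385, 1.731, -0.731).

(-7.385, 1.731, -0.731)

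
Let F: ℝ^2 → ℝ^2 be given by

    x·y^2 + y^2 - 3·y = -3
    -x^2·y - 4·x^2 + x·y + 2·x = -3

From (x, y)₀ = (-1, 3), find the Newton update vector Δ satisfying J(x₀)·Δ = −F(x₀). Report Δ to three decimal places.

(0.385, -0.846)

At (-1, 3): F = (-6.000, -9.000).
Jacobian J = [[y^2, 2·x·y + 2·y - 3], [-2·x·y - 8·x + y + 2, -x^2 + x]].
At the point, J = [[9.000, -3.000], [19.000, -2.000]] (det J = 39.000).
Solving J·Δ = −F gives Δ = (0.385, -0.846).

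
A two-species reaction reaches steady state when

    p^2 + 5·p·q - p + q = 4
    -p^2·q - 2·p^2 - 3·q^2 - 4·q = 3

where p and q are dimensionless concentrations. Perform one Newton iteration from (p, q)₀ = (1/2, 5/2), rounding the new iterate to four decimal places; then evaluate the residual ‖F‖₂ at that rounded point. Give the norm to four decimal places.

8.9452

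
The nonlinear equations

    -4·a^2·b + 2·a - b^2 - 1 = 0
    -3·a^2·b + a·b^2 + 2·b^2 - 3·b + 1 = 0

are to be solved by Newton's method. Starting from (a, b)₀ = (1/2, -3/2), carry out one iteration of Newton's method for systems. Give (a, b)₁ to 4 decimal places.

(0.3448, -0.5042)

At (1/2, -3/2): F = (-0.7500, 12.2500).
Jacobian J = [[-8·a·b + 2, -4·a^2 - 2·b], [-6·a·b + b^2, -3·a^2 + 2·a·b + 4·b - 3]].
At the point, J = [[8.0000, 2.0000], [6.7500, -11.2500]] (det J = -103.5000).
Solving J·Δ = −F gives Δ = (-0.1552, 0.9958).
Then the next iterate is (a, b)₁ = (0.3448, -0.5042).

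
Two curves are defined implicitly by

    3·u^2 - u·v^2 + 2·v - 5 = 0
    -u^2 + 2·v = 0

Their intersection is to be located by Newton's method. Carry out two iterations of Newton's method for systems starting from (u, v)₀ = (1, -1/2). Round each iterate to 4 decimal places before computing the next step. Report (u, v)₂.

At (1, -1/2): F = (-3.2500, -2.0000).
Jacobian J = [[6·u - v^2, -2·u·v + 2], [-2·u, 2]].
At the point, J = [[5.7500, 3.0000], [-2.0000, 2.0000]] (det J = 17.5000).
Solving J·Δ = −F gives Δ = (0.0286, 1.0286).
Then the next iterate is (u, v)₁ = (1.0286, 0.5286).
Round to (1.0286, 0.5286) and repeat: F = (-1.056155, -0.000818), J = [[5.892182, 0.912564], [-2.0572, 2.0000]].
Δ = (0.1546, 0.1594), so (u, v)₂ = (1.1832, 0.6880).

(1.1832, 0.6880)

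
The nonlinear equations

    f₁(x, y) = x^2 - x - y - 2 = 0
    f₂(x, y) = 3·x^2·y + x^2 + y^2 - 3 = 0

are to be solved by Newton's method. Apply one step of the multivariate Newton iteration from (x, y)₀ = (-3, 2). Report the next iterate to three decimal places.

At (-3, 2): F = (8.000, 64.000).
Jacobian J = [[2·x - 1, -1], [6·x·y + 2·x, 3·x^2 + 2·y]].
At the point, J = [[-7.000, -1.000], [-42.000, 31.000]] (det J = -259.000).
Solving J·Δ = −F gives Δ = (1.205, -0.432).
Then the next iterate is (x, y)₁ = (-1.795, 1.568).

(-1.795, 1.568)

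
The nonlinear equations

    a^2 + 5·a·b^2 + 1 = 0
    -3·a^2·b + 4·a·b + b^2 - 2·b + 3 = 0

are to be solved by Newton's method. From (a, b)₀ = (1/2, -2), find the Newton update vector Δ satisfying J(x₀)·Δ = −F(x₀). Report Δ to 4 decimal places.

(0.2636, 1.6785)

At (1/2, -2): F = (11.2500, 8.5000).
Jacobian J = [[2·a + 5·b^2, 10·a·b], [-6·a·b + 4·b, -3·a^2 + 4·a + 2·b - 2]].
At the point, J = [[21.0000, -10.0000], [-2.0000, -4.7500]] (det J = -119.7500).
Solving J·Δ = −F gives Δ = (0.2636, 1.6785).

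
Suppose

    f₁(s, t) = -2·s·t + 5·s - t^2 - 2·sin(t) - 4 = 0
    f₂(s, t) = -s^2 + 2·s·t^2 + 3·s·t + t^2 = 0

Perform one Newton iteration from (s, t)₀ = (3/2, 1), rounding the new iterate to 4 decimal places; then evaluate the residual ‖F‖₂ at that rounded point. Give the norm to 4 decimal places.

At (3/2, 1): F = (-2.182942, 6.2500).
Jacobian J = [[-2·t + 5, -2·s - 2·t - 2·cos(t)], [-2·s + 2·t^2 + 3·t, 4·s·t + 3·s + 2·t]].
At the point, J = [[3.0000, -6.080605], [2.0000, 12.5000]] (det J = 49.661209).
Solving J·Δ = −F gives Δ = (-0.2158, -0.4655).
Then the next iterate is (s, t)₁ = (1.2842, 0.5345).
Re-evaluating at (1.2842, 0.5345): F = (-0.256322, 1.429502), so ‖F‖₂ = 1.4523.

1.4523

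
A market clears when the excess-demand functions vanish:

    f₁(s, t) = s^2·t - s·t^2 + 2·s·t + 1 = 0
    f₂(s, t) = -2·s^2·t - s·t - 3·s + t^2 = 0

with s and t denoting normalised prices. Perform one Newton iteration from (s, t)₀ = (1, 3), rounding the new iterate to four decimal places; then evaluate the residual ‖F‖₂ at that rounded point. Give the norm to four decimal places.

At (1, 3): F = (1.0000, -3.0000).
Jacobian J = [[2·s·t - t^2 + 2·t, s^2 - 2·s·t + 2·s], [-4·s·t - t - 3, -2·s^2 - s + 2·t]].
At the point, J = [[3.0000, -3.0000], [-18.0000, 3.0000]] (det J = -45.0000).
Solving J·Δ = −F gives Δ = (-0.1333, 0.2000).
Then the next iterate is (s, t)₁ = (0.8667, 3.2000).
Re-evaluating at (0.8667, 3.2000): F = (0.075612, 0.058979), so ‖F‖₂ = 0.0959.

0.0959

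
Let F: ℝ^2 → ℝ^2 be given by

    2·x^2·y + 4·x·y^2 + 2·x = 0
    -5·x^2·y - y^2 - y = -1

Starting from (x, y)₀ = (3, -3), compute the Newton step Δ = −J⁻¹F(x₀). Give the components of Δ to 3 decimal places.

At (3, -3): F = (60.000, 130.000).
Jacobian J = [[4·x·y + 4·y^2 + 2, 2·x^2 + 8·x·y], [-10·x·y, -5·x^2 - 2·y - 1]].
At the point, J = [[2.000, -54.000], [90.000, -40.000]] (det J = 4780.000).
Solving J·Δ = −F gives Δ = (-0.967, 1.075).

(-0.967, 1.075)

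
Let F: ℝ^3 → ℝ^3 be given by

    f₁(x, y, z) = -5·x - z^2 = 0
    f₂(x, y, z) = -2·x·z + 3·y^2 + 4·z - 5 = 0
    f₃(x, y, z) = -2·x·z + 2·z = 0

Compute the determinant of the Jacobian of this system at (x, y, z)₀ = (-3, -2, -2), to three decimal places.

J = [[-5, 0, -2·z], [-2·z, 6·y, -2·x + 4], [-2·z, 0, -2·x + 2]].
At the point, J = [[-5.000, 0.000, 4.000], [4.000, -12.000, 10.000], [4.000, 0.000, 8.000]].
det J = 672.000.

672.000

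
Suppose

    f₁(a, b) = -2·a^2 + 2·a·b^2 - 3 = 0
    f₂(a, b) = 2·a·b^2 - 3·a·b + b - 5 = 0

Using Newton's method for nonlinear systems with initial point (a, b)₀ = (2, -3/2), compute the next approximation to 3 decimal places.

(0.973, -1.367)

At (2, -3/2): F = (-2.000, 11.500).
Jacobian J = [[-4·a + 2·b^2, 4·a·b], [2·b^2 - 3·b, 4·a·b - 3·a + 1]].
At the point, J = [[-3.500, -12.000], [9.000, -17.000]] (det J = 167.500).
Solving J·Δ = −F gives Δ = (-1.027, 0.133).
Then the next iterate is (a, b)₁ = (0.973, -1.367).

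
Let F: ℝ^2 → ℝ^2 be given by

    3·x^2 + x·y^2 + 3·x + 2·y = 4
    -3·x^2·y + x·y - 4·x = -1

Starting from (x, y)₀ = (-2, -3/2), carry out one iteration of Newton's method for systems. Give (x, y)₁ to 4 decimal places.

(-1.4230, -0.3257)

At (-2, -3/2): F = (-5.5000, 30.0000).
Jacobian J = [[6·x + y^2 + 3, 2·x·y + 2], [-6·x·y + y - 4, -3·x^2 + x]].
At the point, J = [[-6.7500, 8.0000], [-23.5000, -14.0000]] (det J = 282.5000).
Solving J·Δ = −F gives Δ = (0.5770, 1.1743).
Then the next iterate is (x, y)₁ = (-1.4230, -0.3257).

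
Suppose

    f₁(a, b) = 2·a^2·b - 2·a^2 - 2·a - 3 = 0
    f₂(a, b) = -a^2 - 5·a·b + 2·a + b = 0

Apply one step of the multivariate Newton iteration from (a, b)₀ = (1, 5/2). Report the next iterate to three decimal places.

(-1.889, 9.278)

At (1, 5/2): F = (-2.000, -9.000).
Jacobian J = [[4·a·b - 4·a - 2, 2·a^2], [-2·a - 5·b + 2, -5·a + 1]].
At the point, J = [[4.000, 2.000], [-12.500, -4.000]] (det J = 9.000).
Solving J·Δ = −F gives Δ = (-2.889, 6.778).
Then the next iterate is (a, b)₁ = (-1.889, 9.278).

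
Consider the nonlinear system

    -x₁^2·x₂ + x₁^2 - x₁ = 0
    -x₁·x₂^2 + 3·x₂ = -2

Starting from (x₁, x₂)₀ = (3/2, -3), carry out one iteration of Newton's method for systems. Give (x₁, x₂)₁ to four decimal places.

(1.1074, -1.5861)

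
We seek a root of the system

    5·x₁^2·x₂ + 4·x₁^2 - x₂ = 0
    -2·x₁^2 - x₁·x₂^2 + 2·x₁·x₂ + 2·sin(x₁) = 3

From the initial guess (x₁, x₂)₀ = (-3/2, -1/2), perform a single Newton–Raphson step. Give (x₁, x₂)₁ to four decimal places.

At (-3/2, -1/2): F = (3.8750, -7.619990).
Jacobian J = [[10·x₁·x₂ + 8·x₁, 5·x₁^2 - 1], [-4·x₁ - x₂^2 + 2·x₂ + 2·cos(x₁), -2·x₁·x₂ + 2·x₁]].
At the point, J = [[-4.5000, 10.2500], [4.891474, -4.5000]] (det J = -29.887613).
Solving J·Δ = −F gives Δ = (2.0299, 0.5131).
Then the next iterate is (x₁, x₂)₁ = (0.5299, 0.0131).

(0.5299, 0.0131)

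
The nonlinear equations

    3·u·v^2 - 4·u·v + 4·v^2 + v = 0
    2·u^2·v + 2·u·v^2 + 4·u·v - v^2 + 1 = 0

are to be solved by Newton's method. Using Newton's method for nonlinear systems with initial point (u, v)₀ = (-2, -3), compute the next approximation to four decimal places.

At (-2, -3): F = (-45.0000, -44.0000).
Jacobian J = [[3·v^2 - 4·v, 6·u·v - 4·u + 8·v + 1], [4·u·v + 2·v^2 + 4·v, 2·u^2 + 4·u·v + 4·u - 2·v]].
At the point, J = [[39.0000, 21.0000], [30.0000, 30.0000]] (det J = 540.0000).
Solving J·Δ = −F gives Δ = (0.7889, 0.6778).
Then the next iterate is (u, v)₁ = (-1.2111, -2.3222).

(-1.2111, -2.3222)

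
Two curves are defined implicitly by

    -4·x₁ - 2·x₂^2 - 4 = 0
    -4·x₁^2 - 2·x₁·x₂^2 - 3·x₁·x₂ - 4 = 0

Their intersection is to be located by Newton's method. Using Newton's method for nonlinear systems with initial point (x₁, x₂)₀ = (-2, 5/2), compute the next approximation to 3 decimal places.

(-2.146, 1.708)

At (-2, 5/2): F = (-8.500, 20.000).
Jacobian J = [[-4, -4·x₂], [-8·x₁ - 2·x₂^2 - 3·x₂, -4·x₁·x₂ - 3·x₁]].
At the point, J = [[-4.000, -10.000], [-4.000, 26.000]] (det J = -144.000).
Solving J·Δ = −F gives Δ = (-0.146, -0.792).
Then the next iterate is (x₁, x₂)₁ = (-2.146, 1.708).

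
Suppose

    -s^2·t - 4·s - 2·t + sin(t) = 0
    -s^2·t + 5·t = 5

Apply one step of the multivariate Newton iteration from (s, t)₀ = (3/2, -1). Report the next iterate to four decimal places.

(5.7817, -2.8528)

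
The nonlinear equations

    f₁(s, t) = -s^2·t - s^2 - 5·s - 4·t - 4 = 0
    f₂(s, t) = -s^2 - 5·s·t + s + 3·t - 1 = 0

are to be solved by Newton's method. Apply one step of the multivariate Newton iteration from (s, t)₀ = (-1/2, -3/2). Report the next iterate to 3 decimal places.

At (-1/2, -3/2): F = (4.625, -10.000).
Jacobian J = [[-2·s·t - 2·s - 5, -s^2 - 4], [-2·s - 5·t + 1, -5·s + 3]].
At the point, J = [[-5.500, -4.250], [9.500, 5.500]] (det J = 10.125).
Solving J·Δ = −F gives Δ = (1.685, -1.093).
Then the next iterate is (s, t)₁ = (1.185, -2.593).

(1.185, -2.593)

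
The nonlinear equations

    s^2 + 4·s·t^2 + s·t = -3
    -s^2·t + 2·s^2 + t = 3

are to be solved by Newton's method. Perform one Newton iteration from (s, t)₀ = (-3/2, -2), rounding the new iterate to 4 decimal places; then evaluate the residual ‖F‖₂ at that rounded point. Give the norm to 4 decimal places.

3.8908

At (-3/2, -2): F = (-15.7500, 4.0000).
Jacobian J = [[2·s + 4·t^2 + t, 8·s·t + s], [-2·s·t + 4·s, -s^2 + 1]].
At the point, J = [[11.0000, 22.5000], [-12.0000, -1.2500]] (det J = 256.2500).
Solving J·Δ = −F gives Δ = (0.2744, 0.5659).
Then the next iterate is (s, t)₁ = (-1.2256, -1.4341).
Re-evaluating at (-1.2256, -1.4341): F = (-3.822757, 0.724246), so ‖F‖₂ = 3.8908.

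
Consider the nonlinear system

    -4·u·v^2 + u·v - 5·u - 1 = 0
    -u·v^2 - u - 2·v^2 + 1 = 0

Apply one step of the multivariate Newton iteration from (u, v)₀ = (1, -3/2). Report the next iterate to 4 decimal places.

At (1, -3/2): F = (-16.5000, -6.7500).
Jacobian J = [[-4·v^2 + v - 5, -8·u·v + u], [-v^2 - 1, -2·u·v - 4·v]].
At the point, J = [[-15.5000, 13.0000], [-3.2500, 9.0000]] (det J = -97.2500).
Solving J·Δ = −F gives Δ = (-0.6247, 0.5244).
Then the next iterate is (u, v)₁ = (0.3753, -0.9756).

(0.3753, -0.9756)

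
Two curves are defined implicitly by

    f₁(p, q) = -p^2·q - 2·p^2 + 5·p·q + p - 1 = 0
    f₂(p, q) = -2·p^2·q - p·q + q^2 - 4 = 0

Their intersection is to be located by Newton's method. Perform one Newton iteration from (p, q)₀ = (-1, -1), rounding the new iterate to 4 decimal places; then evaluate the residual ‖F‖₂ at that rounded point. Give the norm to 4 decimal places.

13.0791

At (-1, -1): F = (2.0000, -2.0000).
Jacobian J = [[-2·p·q - 4·p + 5·q + 1, -p^2 + 5·p], [-4·p·q - q, -2·p^2 - p + 2·q]].
At the point, J = [[-2.0000, -6.0000], [-3.0000, -3.0000]] (det J = -12.0000).
Solving J·Δ = −F gives Δ = (-1.5000, 0.8333).
Then the next iterate is (p, q)₁ = (-2.5000, -0.1667).
Re-evaluating at (-2.5000, -0.1667): F = (-12.874375, -2.305211), so ‖F‖₂ = 13.0791.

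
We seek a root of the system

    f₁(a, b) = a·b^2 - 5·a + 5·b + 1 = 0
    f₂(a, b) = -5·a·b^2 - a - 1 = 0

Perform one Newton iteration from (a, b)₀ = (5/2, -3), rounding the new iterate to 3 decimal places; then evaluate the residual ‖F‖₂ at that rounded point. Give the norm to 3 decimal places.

At (5/2, -3): F = (-4.000, -116.000).
Jacobian J = [[b^2 - 5, 2·a·b + 5], [-5·b^2 - 1, -10·a·b]].
At the point, J = [[4.000, -10.000], [-46.000, 75.000]] (det J = -160.000).
Solving J·Δ = −F gives Δ = (-9.125, -4.050).
Then the next iterate is (a, b)₁ = (-6.625, -7.050).
Re-evaluating at (-6.625, -7.050): F = (-330.40406, 1652.02031), so ‖F‖₂ = 1684.737.

1684.737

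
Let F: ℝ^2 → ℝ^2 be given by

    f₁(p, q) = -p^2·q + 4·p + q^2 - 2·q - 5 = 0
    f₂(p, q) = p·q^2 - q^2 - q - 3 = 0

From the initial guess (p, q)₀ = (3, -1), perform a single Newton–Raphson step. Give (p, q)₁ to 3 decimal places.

(0.432, -1.514)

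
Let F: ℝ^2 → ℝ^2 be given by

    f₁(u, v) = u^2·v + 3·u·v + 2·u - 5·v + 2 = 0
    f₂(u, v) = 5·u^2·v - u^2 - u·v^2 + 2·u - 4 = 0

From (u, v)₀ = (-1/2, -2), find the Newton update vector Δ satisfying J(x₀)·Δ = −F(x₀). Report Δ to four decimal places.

(0.7976, 1.9048)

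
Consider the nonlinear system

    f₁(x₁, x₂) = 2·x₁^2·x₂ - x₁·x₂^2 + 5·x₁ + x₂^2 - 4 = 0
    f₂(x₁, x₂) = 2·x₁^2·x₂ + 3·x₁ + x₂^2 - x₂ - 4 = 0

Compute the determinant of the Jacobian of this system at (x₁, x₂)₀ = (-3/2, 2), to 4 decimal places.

J = [[4·x₁·x₂ - x₂^2 + 5, 2·x₁^2 - 2·x₁·x₂ + 2·x₂], [4·x₁·x₂ + 3, 2·x₁^2 + 2·x₂ - 1]].
At the point, J = [[-11.0000, 14.5000], [-9.0000, 7.5000]].
det J = 48.0000.

48.0000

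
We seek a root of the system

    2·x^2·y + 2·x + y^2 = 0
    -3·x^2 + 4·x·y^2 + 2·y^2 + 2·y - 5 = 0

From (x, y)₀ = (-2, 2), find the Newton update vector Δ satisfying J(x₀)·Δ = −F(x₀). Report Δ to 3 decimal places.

At (-2, 2): F = (16.000, -37.000).
Jacobian J = [[4·x·y + 2, 2·x^2 + 2·y], [-6·x + 4·y^2, 8·x·y + 4·y + 2]].
At the point, J = [[-14.000, 12.000], [28.000, -22.000]] (det J = -28.000).
Solving J·Δ = −F gives Δ = (3.286, 2.500).

(3.286, 2.500)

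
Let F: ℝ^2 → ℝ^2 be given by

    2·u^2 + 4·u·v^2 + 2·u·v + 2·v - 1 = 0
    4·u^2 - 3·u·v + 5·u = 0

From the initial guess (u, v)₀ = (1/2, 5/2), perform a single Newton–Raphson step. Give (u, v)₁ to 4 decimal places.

At (1/2, 5/2): F = (19.5000, -0.2500).
Jacobian J = [[4·u + 4·v^2 + 2·v, 8·u·v + 2·u + 2], [8·u - 3·v + 5, -3·u]].
At the point, J = [[32.0000, 13.0000], [1.5000, -1.5000]] (det J = -67.5000).
Solving J·Δ = −F gives Δ = (-0.3852, -0.5519).
Then the next iterate is (u, v)₁ = (0.1148, 1.9481).

(0.1148, 1.9481)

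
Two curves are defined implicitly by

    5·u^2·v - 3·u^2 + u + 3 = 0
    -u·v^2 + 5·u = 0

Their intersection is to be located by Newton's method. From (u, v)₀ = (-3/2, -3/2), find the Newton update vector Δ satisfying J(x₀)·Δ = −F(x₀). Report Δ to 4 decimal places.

At (-3/2, -3/2): F = (-22.1250, -4.1250).
Jacobian J = [[10·u·v - 6·u + 1, 5·u^2], [-v^2 + 5, -2·u·v]].
At the point, J = [[32.5000, 11.2500], [2.7500, -4.5000]] (det J = -177.1875).
Solving J·Δ = −F gives Δ = (0.8238, -0.4132).

(0.8238, -0.4132)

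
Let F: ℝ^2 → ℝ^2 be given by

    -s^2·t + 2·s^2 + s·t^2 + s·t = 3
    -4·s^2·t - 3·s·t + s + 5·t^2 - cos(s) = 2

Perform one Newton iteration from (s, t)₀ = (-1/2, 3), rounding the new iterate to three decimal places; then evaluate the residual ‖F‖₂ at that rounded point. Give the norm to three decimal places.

10.281

At (-1/2, 3): F = (-9.250, 43.12242).
Jacobian J = [[-2·s·t + 4·s + t^2 + t, -s^2 + 2·s·t + s], [-8·s·t - 3·t + sin(s) + 1, -4·s^2 - 3·s + 10·t]].
At the point, J = [[13.000, -3.750], [3.52057, 30.500]] (det J = 409.70215).
Solving J·Δ = −F gives Δ = (0.294, -1.448).
Then the next iterate is (s, t)₁ = (-0.206, 1.552).
Re-evaluating at (-0.206, 1.552): F = (-3.79689, 9.55436), so ‖F‖₂ = 10.281.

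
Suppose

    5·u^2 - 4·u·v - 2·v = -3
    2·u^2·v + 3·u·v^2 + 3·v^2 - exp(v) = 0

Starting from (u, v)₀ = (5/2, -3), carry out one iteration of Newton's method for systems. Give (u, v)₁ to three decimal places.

(0.996, -1.784)

At (5/2, -3): F = (70.250, 56.95021).
Jacobian J = [[10·u - 4·v, -4·u - 2], [4·u·v + 3·v^2, 2·u^2 + 6·u·v + 6·v - exp(v)]].
At the point, J = [[37.000, -12.000], [-3.000, -50.54979]] (det J = -1906.34212).
Solving J·Δ = −F gives Δ = (-1.504, 1.216).
Then the next iterate is (u, v)₁ = (0.996, -1.784).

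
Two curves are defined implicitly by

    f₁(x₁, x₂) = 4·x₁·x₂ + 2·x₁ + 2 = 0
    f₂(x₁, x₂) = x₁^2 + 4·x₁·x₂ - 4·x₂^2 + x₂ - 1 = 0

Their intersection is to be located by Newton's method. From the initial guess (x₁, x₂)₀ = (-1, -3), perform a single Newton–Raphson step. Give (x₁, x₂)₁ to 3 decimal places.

(-0.459, -1.353)

At (-1, -3): F = (12.000, -27.000).
Jacobian J = [[4·x₂ + 2, 4·x₁], [2·x₁ + 4·x₂, 4·x₁ - 8·x₂ + 1]].
At the point, J = [[-10.000, -4.000], [-14.000, 21.000]] (det J = -266.000).
Solving J·Δ = −F gives Δ = (0.541, 1.647).
Then the next iterate is (x₁, x₂)₁ = (-0.459, -1.353).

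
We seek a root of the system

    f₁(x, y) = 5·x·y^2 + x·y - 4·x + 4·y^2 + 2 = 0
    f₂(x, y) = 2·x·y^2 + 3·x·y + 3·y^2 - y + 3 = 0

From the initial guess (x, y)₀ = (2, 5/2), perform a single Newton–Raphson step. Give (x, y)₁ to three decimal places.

(-1.224, 2.631)

At (2, 5/2): F = (86.500, 59.250).
Jacobian J = [[5·y^2 + y - 4, 10·x·y + x + 8·y], [2·y^2 + 3·y, 4·x·y + 3·x + 6·y - 1]].
At the point, J = [[29.750, 72.000], [20.000, 40.000]] (det J = -250.000).
Solving J·Δ = −F gives Δ = (-3.224, 0.131).
Then the next iterate is (x, y)₁ = (-1.224, 2.631).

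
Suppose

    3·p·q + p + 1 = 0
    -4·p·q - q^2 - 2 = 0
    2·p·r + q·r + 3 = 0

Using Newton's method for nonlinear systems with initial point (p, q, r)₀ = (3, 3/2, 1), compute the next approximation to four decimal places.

(0.8158, 0.8904, 0.2637)

At (3, 3/2, 1): F = (17.5000, -22.2500, 10.5000).
Jacobian J = [[3·q + 1, 3·p, 0], [-4·q, -4·p - 2·q, 0], [2·r, r, 2·p + q]].
At the point, J = [[5.5000, 9.0000, 0.0000], [-6.0000, -15.0000, 0.0000], [2.0000, 1.0000, 7.5000]] (det J = -213.7500).
Solving J·Δ = −F gives Δ = (-2.1842, -0.6096, -0.7363).
Then the next iterate is (p, q, r)₁ = (0.8158, 0.8904, 0.2637).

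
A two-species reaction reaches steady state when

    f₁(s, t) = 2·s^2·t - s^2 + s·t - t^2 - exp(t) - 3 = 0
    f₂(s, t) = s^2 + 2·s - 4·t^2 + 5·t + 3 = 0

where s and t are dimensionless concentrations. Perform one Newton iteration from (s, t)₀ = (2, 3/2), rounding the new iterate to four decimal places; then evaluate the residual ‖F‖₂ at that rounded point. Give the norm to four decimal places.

8.3433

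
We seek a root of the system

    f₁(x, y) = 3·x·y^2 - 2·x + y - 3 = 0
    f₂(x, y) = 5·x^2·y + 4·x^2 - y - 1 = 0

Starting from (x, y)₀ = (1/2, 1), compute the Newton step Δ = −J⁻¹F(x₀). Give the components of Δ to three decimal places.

(-0.038, 0.385)

At (1/2, 1): F = (-1.500, 0.250).
Jacobian J = [[3·y^2 - 2, 6·x·y + 1], [10·x·y + 8·x, 5·x^2 - 1]].
At the point, J = [[1.000, 4.000], [9.000, 0.250]] (det J = -35.750).
Solving J·Δ = −F gives Δ = (-0.038, 0.385).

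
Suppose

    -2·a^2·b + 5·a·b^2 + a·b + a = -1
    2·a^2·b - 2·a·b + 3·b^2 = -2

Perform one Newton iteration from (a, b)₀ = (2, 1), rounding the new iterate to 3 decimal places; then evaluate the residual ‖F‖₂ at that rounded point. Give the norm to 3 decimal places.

4.152

At (2, 1): F = (7.000, 9.000).
Jacobian J = [[-4·a·b + 5·b^2 + b + 1, -2·a^2 + 10·a·b + a], [4·a·b - 2·b, 2·a^2 - 2·a + 6·b]].
At the point, J = [[-1.000, 14.000], [6.000, 10.000]] (det J = -94.000).
Solving J·Δ = −F gives Δ = (-0.596, -0.543).
Then the next iterate is (a, b)₁ = (1.404, 0.457).
Re-evaluating at (1.404, 0.457): F = (2.71006, 3.14498), so ‖F‖₂ = 4.152.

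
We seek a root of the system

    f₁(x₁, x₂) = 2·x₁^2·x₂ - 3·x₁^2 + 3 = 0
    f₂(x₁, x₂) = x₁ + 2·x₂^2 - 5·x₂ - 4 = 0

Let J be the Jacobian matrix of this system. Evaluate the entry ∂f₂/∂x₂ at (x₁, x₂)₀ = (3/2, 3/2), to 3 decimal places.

1.000

∂f₂/∂x₂ = 4·x₂ - 5.
At (3/2, 3/2) this is 1.000.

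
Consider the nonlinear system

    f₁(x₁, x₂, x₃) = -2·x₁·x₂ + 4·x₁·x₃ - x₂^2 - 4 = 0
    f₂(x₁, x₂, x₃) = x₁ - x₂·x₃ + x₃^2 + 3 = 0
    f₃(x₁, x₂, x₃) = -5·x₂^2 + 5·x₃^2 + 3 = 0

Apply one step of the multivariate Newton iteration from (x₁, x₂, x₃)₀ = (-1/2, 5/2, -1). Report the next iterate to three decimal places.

At (-1/2, 5/2, -1): F = (-5.750, 6.000, -23.250).
Jacobian J = [[-2·x₂ + 4·x₃, -2·x₁ - 2·x₂, 4·x₁], [1, -x₃, -x₂ + 2·x₃], [0, -10·x₂, 10·x₃]].
At the point, J = [[-9.000, -4.000, -2.000], [1.000, 1.000, -4.500], [0.000, -25.000, -10.000]] (det J = 1112.500).
Solving J·Δ = −F gives Δ = (-0.269, -1.322, 0.980).
Then the next iterate is (x₁, x₂, x₃)₁ = (-0.769, 1.178, -0.020).

(-0.769, 1.178, -0.020)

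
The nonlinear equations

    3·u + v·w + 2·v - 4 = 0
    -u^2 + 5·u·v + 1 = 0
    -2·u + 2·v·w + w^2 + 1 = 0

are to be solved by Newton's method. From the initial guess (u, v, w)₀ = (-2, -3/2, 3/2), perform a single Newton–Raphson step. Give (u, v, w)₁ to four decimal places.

(0.0820, -1.0287, -3.4030)

At (-2, -3/2, 3/2): F = (-15.2500, 12.0000, 2.7500).
Jacobian J = [[3, w + 2, v], [-2·u + 5·v, 5·u, 0], [-2, 2·w, 2·v + 2·w]].
At the point, J = [[3.0000, 3.5000, -1.5000], [-3.5000, -10.0000, 0.0000], [-2.0000, 3.0000, 0.0000]] (det J = 45.7500).
Solving J·Δ = −F gives Δ = (2.0820, 0.4713, -4.9030).
Then the next iterate is (u, v, w)₁ = (0.0820, -1.0287, -3.4030).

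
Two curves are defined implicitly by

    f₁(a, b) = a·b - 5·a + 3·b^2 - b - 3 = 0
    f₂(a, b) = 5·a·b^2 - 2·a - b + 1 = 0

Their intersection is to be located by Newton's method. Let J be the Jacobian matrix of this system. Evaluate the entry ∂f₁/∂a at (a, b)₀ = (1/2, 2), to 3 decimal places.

-3.000

∂f₁/∂a = b - 5.
At (1/2, 2) this is -3.000.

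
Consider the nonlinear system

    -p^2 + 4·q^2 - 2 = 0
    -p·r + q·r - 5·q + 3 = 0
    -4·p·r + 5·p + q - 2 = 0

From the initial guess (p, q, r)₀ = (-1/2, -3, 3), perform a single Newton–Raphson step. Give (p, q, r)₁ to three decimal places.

(0.143, -1.567, 5.282)

At (-1/2, -3, 3): F = (33.750, 10.500, -1.500).
Jacobian J = [[-2·p, 8·q, 0], [-r, r - 5, -p + q], [-4·r + 5, 1, -4·p]].
At the point, J = [[1.000, -24.000, 0.000], [-3.000, -2.000, -2.500], [-7.000, 1.000, 2.000]] (det J = -565.500).
Solving J·Δ = −F gives Δ = (0.643, 1.433, 2.282).
Then the next iterate is (p, q, r)₁ = (0.143, -1.567, 5.282).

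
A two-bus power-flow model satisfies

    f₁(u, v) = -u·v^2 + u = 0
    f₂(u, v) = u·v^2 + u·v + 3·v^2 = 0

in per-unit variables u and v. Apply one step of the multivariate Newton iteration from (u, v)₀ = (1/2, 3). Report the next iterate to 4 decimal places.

At (1/2, 3): F = (-4.0000, 33.0000).
Jacobian J = [[-v^2 + 1, -2·u·v], [v^2 + v, 2·u·v + u + 6·v]].
At the point, J = [[-8.0000, -3.0000], [12.0000, 21.5000]] (det J = -136.0000).
Solving J·Δ = −F gives Δ = (0.0956, -1.5882).
Then the next iterate is (u, v)₁ = (0.5956, 1.4118).

(0.5956, 1.4118)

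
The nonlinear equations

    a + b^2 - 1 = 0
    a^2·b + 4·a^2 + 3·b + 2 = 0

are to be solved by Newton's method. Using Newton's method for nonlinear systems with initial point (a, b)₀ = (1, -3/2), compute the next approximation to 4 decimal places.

(0.5263, -0.9079)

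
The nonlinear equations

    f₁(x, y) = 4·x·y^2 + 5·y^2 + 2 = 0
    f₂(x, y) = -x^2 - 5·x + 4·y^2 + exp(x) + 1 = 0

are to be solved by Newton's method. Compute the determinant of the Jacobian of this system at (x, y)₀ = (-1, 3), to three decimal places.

J = [[4·y^2, 8·x·y + 10·y], [-2·x + exp(x) - 5, 8·y]].
At the point, J = [[36.000, 6.000], [-2.63212, 24.000]].
det J = 879.793.

879.793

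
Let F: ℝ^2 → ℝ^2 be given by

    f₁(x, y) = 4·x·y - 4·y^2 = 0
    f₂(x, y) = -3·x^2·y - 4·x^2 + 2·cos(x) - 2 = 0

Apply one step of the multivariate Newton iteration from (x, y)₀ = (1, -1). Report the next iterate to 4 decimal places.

(0.1630, -0.6123)

At (1, -1): F = (-8.0000, -1.919395).
Jacobian J = [[4·y, 4·x - 8·y], [-6·x·y - 8·x - 2·sin(x), -3·x^2]].
At the point, J = [[-4.0000, 12.0000], [-3.682942, -3.0000]] (det J = 56.195304).
Solving J·Δ = −F gives Δ = (-0.8370, 0.3877).
Then the next iterate is (x, y)₁ = (0.1630, -0.6123).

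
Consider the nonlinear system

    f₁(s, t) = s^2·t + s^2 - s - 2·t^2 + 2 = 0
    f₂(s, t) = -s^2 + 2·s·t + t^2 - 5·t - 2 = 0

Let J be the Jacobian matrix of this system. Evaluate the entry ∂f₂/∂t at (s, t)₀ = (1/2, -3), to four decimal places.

-10.0000

∂f₂/∂t = 2·s + 2·t - 5.
At (1/2, -3) this is -10.0000.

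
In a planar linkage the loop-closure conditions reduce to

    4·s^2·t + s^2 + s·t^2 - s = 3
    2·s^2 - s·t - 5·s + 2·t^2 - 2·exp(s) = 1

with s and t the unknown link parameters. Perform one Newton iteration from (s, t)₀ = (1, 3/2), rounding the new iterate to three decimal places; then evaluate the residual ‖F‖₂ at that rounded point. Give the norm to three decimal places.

0.525

At (1, 3/2): F = (5.250, -6.43656).
Jacobian J = [[8·s·t + 2·s + t^2 - 1, 4·s^2 + 2·s·t], [4·s - t - 2·exp(s) - 5, -s + 4·t]].
At the point, J = [[15.250, 7.000], [-7.93656, 5.000]] (det J = 131.80595).
Solving J·Δ = −F gives Δ = (-0.541, 0.429).
Then the next iterate is (s, t)₁ = (0.459, 1.929).
Re-evaluating at (0.459, 1.929): F = (0.08525, 0.51805), so ‖F‖₂ = 0.525.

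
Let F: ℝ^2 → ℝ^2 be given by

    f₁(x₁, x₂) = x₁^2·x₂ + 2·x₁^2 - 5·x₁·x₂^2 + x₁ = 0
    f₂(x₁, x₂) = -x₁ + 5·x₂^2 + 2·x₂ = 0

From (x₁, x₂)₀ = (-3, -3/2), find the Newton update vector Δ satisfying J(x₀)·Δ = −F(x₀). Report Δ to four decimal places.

At (-3, -3/2): F = (35.2500, 11.2500).
Jacobian J = [[2·x₁·x₂ + 4·x₁ - 5·x₂^2 + 1, x₁^2 - 10·x₁·x₂], [-1, 10·x₂ + 2]].
At the point, J = [[-13.2500, -36.0000], [-1.0000, -13.0000]] (det J = 136.2500).
Solving J·Δ = −F gives Δ = (0.3908, 0.8353).

(0.3908, 0.8353)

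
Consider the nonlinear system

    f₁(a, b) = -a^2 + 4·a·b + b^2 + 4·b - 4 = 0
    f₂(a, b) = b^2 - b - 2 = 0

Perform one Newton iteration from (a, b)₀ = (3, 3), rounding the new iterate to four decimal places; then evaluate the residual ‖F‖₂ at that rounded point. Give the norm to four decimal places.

4.6839

At (3, 3): F = (44.0000, 4.0000).
Jacobian J = [[-2·a + 4·b, 4·a + 2·b + 4], [0, 2·b - 1]].
At the point, J = [[6.0000, 22.0000], [0.0000, 5.0000]] (det J = 30.0000).
Solving J·Δ = −F gives Δ = (-4.4000, -0.8000).
Then the next iterate is (a, b)₁ = (-1.4000, 2.2000).
Re-evaluating at (-1.4000, 2.2000): F = (-4.6400, 0.6400), so ‖F‖₂ = 4.6839.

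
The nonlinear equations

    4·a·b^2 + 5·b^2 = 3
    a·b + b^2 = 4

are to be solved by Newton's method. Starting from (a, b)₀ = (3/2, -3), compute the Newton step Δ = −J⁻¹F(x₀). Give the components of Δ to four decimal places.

At (3/2, -3): F = (96.0000, 0.5000).
Jacobian J = [[4·b^2, 8·a·b + 10·b], [b, a + 2·b]].
At the point, J = [[36.0000, -66.0000], [-3.0000, -4.5000]] (det J = -360.0000).
Solving J·Δ = −F gives Δ = (-1.1083, 0.8500).

(-1.1083, 0.8500)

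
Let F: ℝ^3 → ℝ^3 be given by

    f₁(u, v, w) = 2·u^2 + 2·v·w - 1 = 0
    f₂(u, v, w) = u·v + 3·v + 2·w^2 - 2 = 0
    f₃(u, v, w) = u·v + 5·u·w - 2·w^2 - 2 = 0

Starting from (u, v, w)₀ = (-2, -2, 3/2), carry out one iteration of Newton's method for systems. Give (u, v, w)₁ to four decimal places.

At (-2, -2, 3/2): F = (1.0000, 0.5000, -17.5000).
Jacobian J = [[4·u, 2·w, 2·v], [v, u + 3, 4·w], [v + 5·w, u, 5·u - 4·w]].
At the point, J = [[-8.0000, 3.0000, -4.0000], [-2.0000, 1.0000, 6.0000], [5.5000, -2.0000, -16.0000]] (det J = 41.0000).
Solving J·Δ = −F gives Δ = (8.8049, 22.0488, -0.8232).
Then the next iterate is (u, v, w)₁ = (6.8049, 20.0488, 0.6768).

(6.8049, 20.0488, 0.6768)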